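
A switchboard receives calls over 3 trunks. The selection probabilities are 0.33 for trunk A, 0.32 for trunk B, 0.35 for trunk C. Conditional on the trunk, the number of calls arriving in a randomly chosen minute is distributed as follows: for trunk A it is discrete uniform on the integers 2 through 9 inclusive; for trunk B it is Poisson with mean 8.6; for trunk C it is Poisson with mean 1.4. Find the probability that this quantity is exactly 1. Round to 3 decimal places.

Conditional on each trunk, P(X = 1): A: 0; B: 0.00158331; C: 0.345236.
By total probability, P(X = 1) = 0.33·0 + 0.32·0.00158331 + 0.35·0.345236 = 0.121339.

0.121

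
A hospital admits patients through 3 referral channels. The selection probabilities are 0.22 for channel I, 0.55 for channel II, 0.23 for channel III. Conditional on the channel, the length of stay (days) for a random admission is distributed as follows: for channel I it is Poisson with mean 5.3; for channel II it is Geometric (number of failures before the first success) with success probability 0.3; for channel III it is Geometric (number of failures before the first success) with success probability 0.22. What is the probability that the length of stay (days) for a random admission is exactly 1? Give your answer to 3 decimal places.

Conditional on each channel, P(X = 1): I: 0.0264554; II: 0.21; III: 0.1716.
By total probability, P(X = 1) = 0.22·0.0264554 + 0.55·0.21 + 0.23·0.1716 = 0.160788.

0.161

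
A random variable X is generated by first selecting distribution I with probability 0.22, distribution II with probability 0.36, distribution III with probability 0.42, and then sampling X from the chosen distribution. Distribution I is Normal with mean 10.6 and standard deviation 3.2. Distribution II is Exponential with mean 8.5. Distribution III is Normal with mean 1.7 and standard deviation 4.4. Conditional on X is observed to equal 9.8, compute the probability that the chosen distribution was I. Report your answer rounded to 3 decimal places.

0.566

Likelihoods f(9.8 | ·): I: 0.120834; II: 0.037142; III: 0.0166555.
Posterior ∝ prior × likelihood. Numerator for I: 0.22·0.120834 = 0.0265834.
Normalizing constant: 0.22·0.120834 + 0.36·0.037142 + 0.42·0.0166555 = 0.0469498.
P(I | observation) = 0.0265834 / 0.0469498 = 0.566209.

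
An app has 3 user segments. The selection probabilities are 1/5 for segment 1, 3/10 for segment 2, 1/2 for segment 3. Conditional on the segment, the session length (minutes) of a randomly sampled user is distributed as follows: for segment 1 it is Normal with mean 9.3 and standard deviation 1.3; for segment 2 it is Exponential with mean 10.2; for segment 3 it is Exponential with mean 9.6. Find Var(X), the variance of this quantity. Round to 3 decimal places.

77.742

Per component, 1: μ=9.3, E[X²]=88.18; 2: μ=10.2, E[X²]=208.08; 3: μ=9.6, E[X²]=184.32.
E[X] = 0.2·9.3 + 0.3·10.2 + 0.5·9.6 = 9.72.
E[X²] = 0.2·88.18 + 0.3·208.08 + 0.5·184.32 = 172.22.
Var(X) = E[X²] − (E[X])² = 172.22 − 94.4784 = 77.7416.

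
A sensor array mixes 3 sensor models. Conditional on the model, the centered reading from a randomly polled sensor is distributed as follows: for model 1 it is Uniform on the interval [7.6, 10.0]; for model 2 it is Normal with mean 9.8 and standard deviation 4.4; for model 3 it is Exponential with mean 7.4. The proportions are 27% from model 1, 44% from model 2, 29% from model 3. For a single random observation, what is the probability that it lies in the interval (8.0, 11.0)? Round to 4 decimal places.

0.3749

Conditional on each model, P(8.0 < X < 11.0): 1: 0.833333; 2: 0.266232; 3: 0.113063.
By total probability, P(8.0 < X < 11.0) = 0.27·0.833333 + 0.44·0.266232 + 0.29·0.113063 = 0.37493.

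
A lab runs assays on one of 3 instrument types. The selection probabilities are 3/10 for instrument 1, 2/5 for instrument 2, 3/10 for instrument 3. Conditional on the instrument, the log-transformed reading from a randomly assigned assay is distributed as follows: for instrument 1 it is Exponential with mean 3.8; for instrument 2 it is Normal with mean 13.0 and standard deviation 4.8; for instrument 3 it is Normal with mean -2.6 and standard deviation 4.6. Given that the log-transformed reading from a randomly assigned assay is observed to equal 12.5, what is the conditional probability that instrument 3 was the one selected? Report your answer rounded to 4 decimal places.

Likelihoods f(12.5 | ·): 1: 0.00980881; 2: 0.0826633; 3: 0.000396532.
Posterior ∝ prior × likelihood. Numerator for 3: 0.3·0.000396532 = 0.000118959.
Normalizing constant: 0.3·0.00980881 + 0.4·0.0826633 + 0.3·0.000396532 = 0.0361269.
P(3 | observation) = 0.000118959 / 0.0361269 = 0.00329282.

0.0033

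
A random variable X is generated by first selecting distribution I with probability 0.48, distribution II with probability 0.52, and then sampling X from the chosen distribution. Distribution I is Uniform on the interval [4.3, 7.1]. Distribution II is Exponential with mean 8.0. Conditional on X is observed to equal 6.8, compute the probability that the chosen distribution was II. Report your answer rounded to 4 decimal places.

0.1395

Likelihoods f(6.8 | ·): I: 0.357143; II: 0.0534269.
Posterior ∝ prior × likelihood. Numerator for II: 0.52·0.0534269 = 0.027782.
Normalizing constant: 0.48·0.357143 + 0.52·0.0534269 = 0.199211.
P(II | observation) = 0.027782 / 0.199211 = 0.13946.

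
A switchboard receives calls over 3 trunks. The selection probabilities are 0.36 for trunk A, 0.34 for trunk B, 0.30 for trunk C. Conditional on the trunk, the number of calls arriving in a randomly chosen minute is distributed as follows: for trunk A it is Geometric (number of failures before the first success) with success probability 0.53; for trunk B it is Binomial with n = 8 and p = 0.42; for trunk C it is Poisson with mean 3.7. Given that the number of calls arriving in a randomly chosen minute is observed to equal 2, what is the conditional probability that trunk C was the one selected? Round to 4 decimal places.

0.3237

Likelihoods P(X=2 | ·): A: 0.117077; B: 0.188029; C: 0.169233.
Posterior ∝ prior × likelihood. Numerator for C: 0.3·0.169233 = 0.0507698.
Normalizing constant: 0.36·0.117077 + 0.34·0.188029 + 0.3·0.169233 = 0.156847.
P(C | observation) = 0.0507698 / 0.156847 = 0.323689.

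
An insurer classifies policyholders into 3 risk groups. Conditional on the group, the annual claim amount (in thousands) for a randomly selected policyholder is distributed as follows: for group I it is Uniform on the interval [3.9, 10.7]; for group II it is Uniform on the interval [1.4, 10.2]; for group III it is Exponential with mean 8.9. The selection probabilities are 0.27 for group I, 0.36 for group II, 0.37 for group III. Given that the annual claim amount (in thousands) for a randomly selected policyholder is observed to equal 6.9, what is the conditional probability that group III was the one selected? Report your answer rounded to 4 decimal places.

Likelihoods f(6.9 | ·): I: 0.147059; II: 0.113636; III: 0.0517499.
Posterior ∝ prior × likelihood. Numerator for III: 0.37·0.0517499 = 0.0191475.
Normalizing constant: 0.27·0.147059 + 0.36·0.113636 + 0.37·0.0517499 = 0.0997624.
P(III | observation) = 0.0191475 / 0.0997624 = 0.191931.

0.1919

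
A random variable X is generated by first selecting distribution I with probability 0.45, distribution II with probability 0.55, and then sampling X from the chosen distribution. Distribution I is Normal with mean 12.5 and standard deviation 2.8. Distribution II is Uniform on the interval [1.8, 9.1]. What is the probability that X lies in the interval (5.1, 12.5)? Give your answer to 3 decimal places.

Conditional on each component, P(5.1 < X < 12.5): I: 0.49589; II: 0.547945.
By total probability, P(5.1 < X < 12.5) = 0.45·0.49589 + 0.55·0.547945 = 0.52452.

0.525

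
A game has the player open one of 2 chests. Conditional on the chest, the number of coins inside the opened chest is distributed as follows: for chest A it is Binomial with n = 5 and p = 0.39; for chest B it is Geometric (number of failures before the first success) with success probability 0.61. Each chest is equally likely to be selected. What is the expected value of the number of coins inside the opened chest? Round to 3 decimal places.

1.295

Component means — A: 1.95; B: 0.639344.
E[X] = 0.5·1.95 + 0.5·0.639344 = 1.29467.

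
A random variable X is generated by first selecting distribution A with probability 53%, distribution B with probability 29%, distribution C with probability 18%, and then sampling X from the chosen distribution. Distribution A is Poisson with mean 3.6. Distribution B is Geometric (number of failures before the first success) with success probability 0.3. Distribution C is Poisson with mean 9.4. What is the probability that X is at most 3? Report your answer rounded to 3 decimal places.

Conditional on each component, P(X ≤ 3): A: 0.515216; B: 0.7599; C: 0.0159666.
By total probability, P(X ≤ 3) = 0.53·0.515216 + 0.29·0.7599 + 0.18·0.0159666 = 0.49631.

0.496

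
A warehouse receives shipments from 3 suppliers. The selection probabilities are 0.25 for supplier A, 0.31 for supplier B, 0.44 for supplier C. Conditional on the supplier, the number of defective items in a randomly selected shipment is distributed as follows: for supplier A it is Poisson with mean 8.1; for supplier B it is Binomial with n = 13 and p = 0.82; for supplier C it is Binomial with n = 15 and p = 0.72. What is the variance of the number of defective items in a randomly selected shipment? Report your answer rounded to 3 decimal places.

Per component, A: μ=8.1, E[X²]=73.71; B: μ=10.66, E[X²]=115.554; C: μ=10.8, E[X²]=119.664.
E[X] = 0.25·8.1 + 0.31·10.66 + 0.44·10.8 = 10.0816.
E[X²] = 0.25·73.71 + 0.31·115.554 + 0.44·119.664 = 106.902.
Var(X) = E[X²] − (E[X])² = 106.902 − 101.639 = 5.26287.

5.263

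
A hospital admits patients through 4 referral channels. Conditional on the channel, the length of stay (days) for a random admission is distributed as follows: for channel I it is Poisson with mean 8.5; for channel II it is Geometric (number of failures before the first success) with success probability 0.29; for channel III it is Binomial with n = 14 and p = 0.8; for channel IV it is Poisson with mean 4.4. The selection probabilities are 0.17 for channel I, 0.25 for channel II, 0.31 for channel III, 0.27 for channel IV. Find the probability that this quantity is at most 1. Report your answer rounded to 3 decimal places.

0.142

Conditional on each channel, P(X ≤ 1): I: 0.00193295; II: 0.4959; III: 9.33888e-09; IV: 0.0662976.
By total probability, P(X ≤ 1) = 0.17·0.00193295 + 0.25·0.4959 + 0.31·9.33888e-09 + 0.27·0.0662976 = 0.142204.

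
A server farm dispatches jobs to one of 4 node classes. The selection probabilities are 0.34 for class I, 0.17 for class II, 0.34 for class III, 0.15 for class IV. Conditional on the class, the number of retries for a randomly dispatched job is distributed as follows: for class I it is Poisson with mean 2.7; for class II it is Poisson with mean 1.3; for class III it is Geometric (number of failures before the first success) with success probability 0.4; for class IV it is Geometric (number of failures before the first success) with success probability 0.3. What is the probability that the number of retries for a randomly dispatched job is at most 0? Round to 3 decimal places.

0.250

Conditional on each class, P(X ≤ 0): I: 0.0672055; II: 0.272532; III: 0.4; IV: 0.3.
By total probability, P(X ≤ 0) = 0.34·0.0672055 + 0.17·0.272532 + 0.34·0.4 + 0.15·0.3 = 0.25018.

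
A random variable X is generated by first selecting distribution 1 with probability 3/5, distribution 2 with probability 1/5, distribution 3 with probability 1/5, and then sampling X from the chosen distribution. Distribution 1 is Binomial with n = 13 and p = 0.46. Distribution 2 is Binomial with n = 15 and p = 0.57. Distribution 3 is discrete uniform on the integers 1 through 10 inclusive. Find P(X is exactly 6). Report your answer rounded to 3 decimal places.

Conditional on each component, P(X = 6): 1: 0.217681; 2: 0.0862719; 3: 0.1.
By total probability, P(X = 6) = 0.6·0.217681 + 0.2·0.0862719 + 0.2·0.1 = 0.167863.

0.168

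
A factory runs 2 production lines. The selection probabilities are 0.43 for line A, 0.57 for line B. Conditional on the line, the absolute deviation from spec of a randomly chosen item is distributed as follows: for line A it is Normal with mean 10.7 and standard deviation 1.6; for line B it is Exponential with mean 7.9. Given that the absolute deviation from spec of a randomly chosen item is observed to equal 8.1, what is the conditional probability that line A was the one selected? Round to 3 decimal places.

0.525

Likelihoods f(8.1 | ·): A: 0.0665864; B: 0.0454029.
Posterior ∝ prior × likelihood. Numerator for A: 0.43·0.0665864 = 0.0286322.
Normalizing constant: 0.43·0.0665864 + 0.57·0.0454029 = 0.0545118.
P(A | observation) = 0.0286322 / 0.0545118 = 0.525247.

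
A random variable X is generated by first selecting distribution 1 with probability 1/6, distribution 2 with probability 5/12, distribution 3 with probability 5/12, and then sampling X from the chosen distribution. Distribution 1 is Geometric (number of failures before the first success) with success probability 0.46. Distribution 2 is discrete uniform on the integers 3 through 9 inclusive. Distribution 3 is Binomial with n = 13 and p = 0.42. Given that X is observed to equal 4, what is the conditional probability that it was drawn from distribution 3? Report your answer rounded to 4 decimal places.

0.5104

Likelihoods P(X=4 | ·): 1: 0.0391141; 2: 0.142857; 3: 0.165255.
Posterior ∝ prior × likelihood. Numerator for 3: 0.416667·0.165255 = 0.0688563.
Normalizing constant: 0.166667·0.0391141 + 0.416667·0.142857 + 0.416667·0.165255 = 0.134899.
P(3 | observation) = 0.0688563 / 0.134899 = 0.510428.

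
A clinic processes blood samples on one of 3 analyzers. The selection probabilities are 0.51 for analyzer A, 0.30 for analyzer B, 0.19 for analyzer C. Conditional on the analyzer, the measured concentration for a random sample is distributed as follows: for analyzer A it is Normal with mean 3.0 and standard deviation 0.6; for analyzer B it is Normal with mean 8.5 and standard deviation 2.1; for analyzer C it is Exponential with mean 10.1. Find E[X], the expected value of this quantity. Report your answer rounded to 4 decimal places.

Component means — A: 3; B: 8.5; C: 10.1.
E[X] = 0.51·3 + 0.3·8.5 + 0.19·10.1 = 5.999.

5.9990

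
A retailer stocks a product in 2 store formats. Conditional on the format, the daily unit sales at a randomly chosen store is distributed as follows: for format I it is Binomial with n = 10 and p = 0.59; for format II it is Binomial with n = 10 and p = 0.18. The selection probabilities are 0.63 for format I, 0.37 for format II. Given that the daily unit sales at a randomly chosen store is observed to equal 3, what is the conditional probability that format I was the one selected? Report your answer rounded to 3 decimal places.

0.319

Likelihoods P(X=3 | ·): I: 0.0479981; II: 0.17446.
Posterior ∝ prior × likelihood. Numerator for I: 0.63·0.0479981 = 0.0302388.
Normalizing constant: 0.63·0.0479981 + 0.37·0.17446 = 0.094789.
P(I | observation) = 0.0302388 / 0.094789 = 0.319012.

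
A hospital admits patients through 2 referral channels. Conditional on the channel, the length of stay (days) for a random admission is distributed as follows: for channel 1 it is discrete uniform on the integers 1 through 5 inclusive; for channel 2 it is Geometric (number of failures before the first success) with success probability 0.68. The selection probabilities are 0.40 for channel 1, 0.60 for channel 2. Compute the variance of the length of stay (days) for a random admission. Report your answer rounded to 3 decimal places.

Per component, 1: μ=3, E[X²]=11; 2: μ=0.470588, E[X²]=0.913495.
E[X] = 0.4·3 + 0.6·0.470588 = 1.48235.
E[X²] = 0.4·11 + 0.6·0.913495 = 4.9481.
Var(X) = E[X²] − (E[X])² = 4.9481 − 2.19737 = 2.75073.

2.751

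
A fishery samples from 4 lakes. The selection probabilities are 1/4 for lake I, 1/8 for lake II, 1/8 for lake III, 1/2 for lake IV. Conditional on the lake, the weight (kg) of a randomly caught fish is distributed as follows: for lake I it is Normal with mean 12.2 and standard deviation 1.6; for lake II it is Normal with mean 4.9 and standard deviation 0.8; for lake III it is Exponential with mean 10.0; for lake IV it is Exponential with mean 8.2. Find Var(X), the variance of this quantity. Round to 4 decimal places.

Per component, I: μ=12.2, E[X²]=151.4; II: μ=4.9, E[X²]=24.65; III: μ=10, E[X²]=200; IV: μ=8.2, E[X²]=134.48.
E[X] = 0.25·12.2 + 0.125·4.9 + 0.125·10 + 0.5·8.2 = 9.0125.
E[X²] = 0.25·151.4 + 0.125·24.65 + 0.125·200 + 0.5·134.48 = 133.171.
Var(X) = E[X²] − (E[X])² = 133.171 − 81.2252 = 51.9461.

51.9461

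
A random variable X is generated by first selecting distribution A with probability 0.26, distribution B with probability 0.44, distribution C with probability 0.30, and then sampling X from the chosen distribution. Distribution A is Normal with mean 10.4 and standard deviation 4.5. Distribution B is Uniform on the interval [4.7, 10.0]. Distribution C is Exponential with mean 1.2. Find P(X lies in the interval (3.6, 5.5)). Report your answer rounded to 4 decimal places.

0.0972

Conditional on each component, P(3.6 < X < 5.5): A: 0.0727214; B: 0.150943; C: 0.0395663.
By total probability, P(3.6 < X < 5.5) = 0.26·0.0727214 + 0.44·0.150943 + 0.3·0.0395663 = 0.0971925.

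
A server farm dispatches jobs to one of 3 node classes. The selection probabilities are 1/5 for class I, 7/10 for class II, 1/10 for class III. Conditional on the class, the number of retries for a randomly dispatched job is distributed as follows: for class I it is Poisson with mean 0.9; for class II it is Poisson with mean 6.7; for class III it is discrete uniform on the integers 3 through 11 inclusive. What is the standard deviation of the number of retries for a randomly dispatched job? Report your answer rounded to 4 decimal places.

Per component, I: μ=0.9, E[X²]=1.71; II: μ=6.7, E[X²]=51.59; III: μ=7, E[X²]=55.6667.
E[X] = 0.2·0.9 + 0.7·6.7 + 0.1·7 = 5.57.
E[X²] = 0.2·1.71 + 0.7·51.59 + 0.1·55.6667 = 42.0217.
Var(X) = E[X²] − (E[X])² = 42.0217 − 31.0249 = 10.9968.
SD(X) = √10.9968 = 3.31614.

3.3161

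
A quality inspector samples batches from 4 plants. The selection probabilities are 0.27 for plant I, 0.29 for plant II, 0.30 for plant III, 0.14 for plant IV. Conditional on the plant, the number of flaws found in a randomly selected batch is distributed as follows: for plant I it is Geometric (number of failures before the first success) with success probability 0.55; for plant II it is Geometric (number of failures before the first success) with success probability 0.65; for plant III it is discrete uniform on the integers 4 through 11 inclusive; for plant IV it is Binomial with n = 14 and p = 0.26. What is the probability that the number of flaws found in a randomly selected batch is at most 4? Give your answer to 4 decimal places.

Conditional on each plant, P(X ≤ 4): I: 0.981547; II: 0.994748; III: 0.125; IV: 0.71162.
By total probability, P(X ≤ 4) = 0.27·0.981547 + 0.29·0.994748 + 0.3·0.125 + 0.14·0.71162 = 0.690621.

0.6906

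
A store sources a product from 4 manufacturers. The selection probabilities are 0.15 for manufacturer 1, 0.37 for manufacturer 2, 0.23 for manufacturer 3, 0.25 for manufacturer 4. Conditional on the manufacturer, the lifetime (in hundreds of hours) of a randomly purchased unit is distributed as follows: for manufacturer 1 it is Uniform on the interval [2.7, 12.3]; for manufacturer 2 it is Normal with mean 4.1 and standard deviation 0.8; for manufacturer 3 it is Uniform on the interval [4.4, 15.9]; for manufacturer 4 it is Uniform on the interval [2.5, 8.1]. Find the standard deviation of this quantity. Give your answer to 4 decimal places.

3.2005

Per component, 1: μ=7.5, E[X²]=63.93; 2: μ=4.1, E[X²]=17.45; 3: μ=10.15, E[X²]=114.043; 4: μ=5.3, E[X²]=30.7033.
E[X] = 0.15·7.5 + 0.37·4.1 + 0.23·10.15 + 0.25·5.3 = 6.3015.
E[X²] = 0.15·63.93 + 0.37·17.45 + 0.23·114.043 + 0.25·30.7033 = 49.9518.
Var(X) = E[X²] − (E[X])² = 49.9518 − 39.7089 = 10.2429.
SD(X) = √10.2429 = 3.20045.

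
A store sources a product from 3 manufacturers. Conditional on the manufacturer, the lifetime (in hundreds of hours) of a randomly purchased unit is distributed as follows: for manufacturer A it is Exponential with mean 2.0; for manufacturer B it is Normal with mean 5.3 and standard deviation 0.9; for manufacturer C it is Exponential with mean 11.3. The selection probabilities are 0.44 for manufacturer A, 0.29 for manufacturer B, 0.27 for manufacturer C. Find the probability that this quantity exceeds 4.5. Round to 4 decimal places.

Conditional on each manufacturer, P(X > 4.5): A: 0.105399; B: 0.812969; C: 0.671508.
By total probability, P(X > 4.5) = 0.44·0.105399 + 0.29·0.812969 + 0.27·0.671508 = 0.463444.

0.4634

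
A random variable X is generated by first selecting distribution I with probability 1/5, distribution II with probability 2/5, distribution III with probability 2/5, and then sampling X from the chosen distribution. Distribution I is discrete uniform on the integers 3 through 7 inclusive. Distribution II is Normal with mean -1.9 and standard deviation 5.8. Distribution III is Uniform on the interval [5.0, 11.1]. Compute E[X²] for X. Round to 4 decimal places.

For each component E[X²] = Var + (mean)², giving I: 27; II: 37.25; III: 67.9033.
Overall E[X²] = 0.2·27 + 0.4·37.25 + 0.4·67.9033 = 47.4613.

47.4613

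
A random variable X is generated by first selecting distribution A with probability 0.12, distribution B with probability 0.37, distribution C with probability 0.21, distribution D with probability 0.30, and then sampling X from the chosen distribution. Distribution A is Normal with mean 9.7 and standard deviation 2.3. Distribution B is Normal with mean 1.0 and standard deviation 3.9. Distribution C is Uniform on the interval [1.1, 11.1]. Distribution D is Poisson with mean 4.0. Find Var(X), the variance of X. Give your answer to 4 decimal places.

Per component, A: μ=9.7, E[X²]=99.38; B: μ=1, E[X²]=16.21; C: μ=6.1, E[X²]=45.5433; D: μ=4, E[X²]=20.
E[X] = 0.12·9.7 + 0.37·1 + 0.21·6.1 + 0.3·4 = 4.015.
E[X²] = 0.12·99.38 + 0.37·16.21 + 0.21·45.5433 + 0.3·20 = 33.4874.
Var(X) = E[X²] − (E[X])² = 33.4874 − 16.1202 = 17.3672.

17.3672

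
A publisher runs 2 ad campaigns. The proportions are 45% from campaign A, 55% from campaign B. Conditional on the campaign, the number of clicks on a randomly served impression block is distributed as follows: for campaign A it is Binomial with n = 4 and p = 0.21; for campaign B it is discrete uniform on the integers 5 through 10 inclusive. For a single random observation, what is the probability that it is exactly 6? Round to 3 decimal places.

Conditional on each campaign, P(X = 6): A: 0; B: 0.166667.
By total probability, P(X = 6) = 0.45·0 + 0.55·0.166667 = 0.0916667.

0.092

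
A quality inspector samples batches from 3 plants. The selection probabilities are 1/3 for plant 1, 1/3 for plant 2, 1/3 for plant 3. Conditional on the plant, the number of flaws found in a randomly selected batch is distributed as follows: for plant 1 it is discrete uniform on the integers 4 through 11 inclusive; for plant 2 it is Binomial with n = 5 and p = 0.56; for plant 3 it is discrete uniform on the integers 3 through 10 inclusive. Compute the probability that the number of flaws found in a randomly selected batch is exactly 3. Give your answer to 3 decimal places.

0.155

Conditional on each plant, P(X = 3): 1: 0; 2: 0.339993; 3: 0.125.
By total probability, P(X = 3) = 0.333333·0 + 0.333333·0.339993 + 0.333333·0.125 = 0.154998.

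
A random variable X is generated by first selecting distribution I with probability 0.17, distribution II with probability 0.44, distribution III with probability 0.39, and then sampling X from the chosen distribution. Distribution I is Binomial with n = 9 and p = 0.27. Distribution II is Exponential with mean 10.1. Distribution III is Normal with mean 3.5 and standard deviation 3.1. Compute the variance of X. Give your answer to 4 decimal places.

60.8851

Per component, I: μ=2.43, E[X²]=7.6788; II: μ=10.1, E[X²]=204.02; III: μ=3.5, E[X²]=21.86.
E[X] = 0.17·2.43 + 0.44·10.1 + 0.39·3.5 = 6.2221.
E[X²] = 0.17·7.6788 + 0.44·204.02 + 0.39·21.86 = 99.5996.
Var(X) = E[X²] − (E[X])² = 99.5996 − 38.7145 = 60.8851.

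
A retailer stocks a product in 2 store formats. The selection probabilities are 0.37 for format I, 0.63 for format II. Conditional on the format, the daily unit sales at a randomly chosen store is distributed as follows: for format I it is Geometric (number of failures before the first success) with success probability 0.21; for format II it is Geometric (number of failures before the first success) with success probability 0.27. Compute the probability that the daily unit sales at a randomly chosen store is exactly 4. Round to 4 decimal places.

Conditional on each format, P(X = 4): I: 0.0817952; II: 0.0766753.
By total probability, P(X = 4) = 0.37·0.0817952 + 0.63·0.0766753 = 0.0785696.

0.0786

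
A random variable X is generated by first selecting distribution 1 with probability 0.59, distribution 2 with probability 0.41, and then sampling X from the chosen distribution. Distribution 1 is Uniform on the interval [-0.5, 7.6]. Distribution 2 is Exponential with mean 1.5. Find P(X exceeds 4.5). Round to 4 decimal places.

Conditional on each component, P(X > 4.5): 1: 0.382716; 2: 0.0497871.
By total probability, P(X > 4.5) = 0.59·0.382716 + 0.41·0.0497871 = 0.246215.

0.2462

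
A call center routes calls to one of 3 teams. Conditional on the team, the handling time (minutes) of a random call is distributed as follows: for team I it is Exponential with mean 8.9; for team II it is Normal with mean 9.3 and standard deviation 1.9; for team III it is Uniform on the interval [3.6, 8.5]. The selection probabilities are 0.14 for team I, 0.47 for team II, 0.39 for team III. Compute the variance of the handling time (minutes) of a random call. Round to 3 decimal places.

15.957

Per component, I: μ=8.9, E[X²]=158.42; II: μ=9.3, E[X²]=90.1; III: μ=6.05, E[X²]=38.6033.
E[X] = 0.14·8.9 + 0.47·9.3 + 0.39·6.05 = 7.9765.
E[X²] = 0.14·158.42 + 0.47·90.1 + 0.39·38.6033 = 79.5811.
Var(X) = E[X²] − (E[X])² = 79.5811 − 63.6246 = 15.9565.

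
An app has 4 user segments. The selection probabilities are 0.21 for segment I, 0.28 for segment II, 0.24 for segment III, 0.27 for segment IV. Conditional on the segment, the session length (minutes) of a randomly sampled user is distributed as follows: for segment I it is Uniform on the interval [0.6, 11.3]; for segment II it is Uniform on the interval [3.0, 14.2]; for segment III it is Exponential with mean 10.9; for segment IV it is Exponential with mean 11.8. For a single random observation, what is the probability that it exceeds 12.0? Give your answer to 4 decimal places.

Conditional on each segment, P(X > 12.0): I: 0; II: 0.196429; III: 0.332566; IV: 0.361697.
By total probability, P(X > 12.0) = 0.21·0 + 0.28·0.196429 + 0.24·0.332566 + 0.27·0.361697 = 0.232474.

0.2325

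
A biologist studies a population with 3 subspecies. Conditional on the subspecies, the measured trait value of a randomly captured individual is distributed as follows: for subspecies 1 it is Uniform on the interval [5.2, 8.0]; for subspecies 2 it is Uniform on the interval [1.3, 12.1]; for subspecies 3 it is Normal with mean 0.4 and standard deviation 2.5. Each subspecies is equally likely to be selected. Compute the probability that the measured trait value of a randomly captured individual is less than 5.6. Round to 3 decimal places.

0.507

Conditional on each subspecies, P(X < 5.6): 1: 0.142857; 2: 0.398148; 3: 0.981237.
By total probability, P(X < 5.6) = 0.333333·0.142857 + 0.333333·0.398148 + 0.333333·0.981237 = 0.507414.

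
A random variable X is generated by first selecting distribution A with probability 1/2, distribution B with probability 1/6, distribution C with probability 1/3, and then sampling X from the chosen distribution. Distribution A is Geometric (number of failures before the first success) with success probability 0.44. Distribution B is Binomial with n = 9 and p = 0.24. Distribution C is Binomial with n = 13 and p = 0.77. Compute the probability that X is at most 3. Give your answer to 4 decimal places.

0.5929

Conditional on each component, P(X ≤ 3): A: 0.901655; B: 0.852455; C: 5.87207e-05.
By total probability, P(X ≤ 3) = 0.5·0.901655 + 0.166667·0.852455 + 0.333333·5.87207e-05 = 0.592923.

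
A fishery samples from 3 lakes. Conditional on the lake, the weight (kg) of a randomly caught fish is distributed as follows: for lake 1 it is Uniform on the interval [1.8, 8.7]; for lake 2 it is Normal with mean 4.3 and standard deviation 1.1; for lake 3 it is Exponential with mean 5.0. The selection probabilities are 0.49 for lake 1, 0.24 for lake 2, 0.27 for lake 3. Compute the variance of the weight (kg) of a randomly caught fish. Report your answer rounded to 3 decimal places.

Per component, 1: μ=5.25, E[X²]=31.53; 2: μ=4.3, E[X²]=19.7; 3: μ=5, E[X²]=50.
E[X] = 0.49·5.25 + 0.24·4.3 + 0.27·5 = 4.9545.
E[X²] = 0.49·31.53 + 0.24·19.7 + 0.27·50 = 33.6777.
Var(X) = E[X²] − (E[X])² = 33.6777 − 24.5471 = 9.13063.

9.131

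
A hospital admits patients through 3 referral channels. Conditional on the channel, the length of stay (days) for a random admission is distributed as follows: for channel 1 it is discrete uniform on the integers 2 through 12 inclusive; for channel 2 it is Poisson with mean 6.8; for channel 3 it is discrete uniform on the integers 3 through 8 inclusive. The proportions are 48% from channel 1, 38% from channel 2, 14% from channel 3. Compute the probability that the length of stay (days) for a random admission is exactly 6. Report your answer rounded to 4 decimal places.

Conditional on each channel, P(X = 6): 1: 0.0909091; 2: 0.152939; 3: 0.166667.
By total probability, P(X = 6) = 0.48·0.0909091 + 0.38·0.152939 + 0.14·0.166667 = 0.125087.

0.1251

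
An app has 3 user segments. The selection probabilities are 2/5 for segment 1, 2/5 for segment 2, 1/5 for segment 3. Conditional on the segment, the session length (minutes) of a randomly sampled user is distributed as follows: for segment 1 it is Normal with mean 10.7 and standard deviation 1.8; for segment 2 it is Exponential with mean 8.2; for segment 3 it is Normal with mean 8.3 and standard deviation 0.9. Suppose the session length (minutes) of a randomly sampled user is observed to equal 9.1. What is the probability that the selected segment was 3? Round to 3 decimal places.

Likelihoods f(9.1 | ·): 1: 0.149302; 2: 0.0401999; 3: 0.298603.
Posterior ∝ prior × likelihood. Numerator for 3: 0.2·0.298603 = 0.0597206.
Normalizing constant: 0.4·0.149302 + 0.4·0.0401999 + 0.2·0.298603 = 0.135521.
P(3 | observation) = 0.0597206 / 0.135521 = 0.440674.

0.441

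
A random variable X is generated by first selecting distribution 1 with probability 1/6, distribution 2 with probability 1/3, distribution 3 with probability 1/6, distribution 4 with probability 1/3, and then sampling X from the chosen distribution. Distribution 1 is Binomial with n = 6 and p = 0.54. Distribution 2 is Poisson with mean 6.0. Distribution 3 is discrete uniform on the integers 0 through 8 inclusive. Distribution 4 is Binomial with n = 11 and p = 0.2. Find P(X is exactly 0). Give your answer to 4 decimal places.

0.0496

Conditional on each component, P(X = 0): 1: 0.0094743; 2: 0.00247875; 3: 0.111111; 4: 0.0858993.
By total probability, P(X = 0) = 0.166667·0.0094743 + 0.333333·0.00247875 + 0.166667·0.111111 + 0.333333·0.0858993 = 0.0495569.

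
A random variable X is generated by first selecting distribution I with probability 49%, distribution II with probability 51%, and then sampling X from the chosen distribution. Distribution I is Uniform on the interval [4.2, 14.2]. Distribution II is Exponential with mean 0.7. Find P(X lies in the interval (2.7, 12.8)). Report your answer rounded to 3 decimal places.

Conditional on each component, P(2.7 < X < 12.8): I: 0.86; II: 0.0211283.
By total probability, P(2.7 < X < 12.8) = 0.49·0.86 + 0.51·0.0211283 = 0.432175.

0.432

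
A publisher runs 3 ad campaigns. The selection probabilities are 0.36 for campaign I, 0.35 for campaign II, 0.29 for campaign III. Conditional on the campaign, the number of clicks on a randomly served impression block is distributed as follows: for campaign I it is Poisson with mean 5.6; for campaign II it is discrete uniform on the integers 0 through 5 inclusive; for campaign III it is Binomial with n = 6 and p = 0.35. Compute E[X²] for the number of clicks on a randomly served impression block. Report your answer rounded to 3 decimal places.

18.189

For each component E[X²] = Var + (mean)², giving I: 36.96; II: 9.16667; III: 5.775.
Overall E[X²] = 0.36·36.96 + 0.35·9.16667 + 0.29·5.775 = 18.1887.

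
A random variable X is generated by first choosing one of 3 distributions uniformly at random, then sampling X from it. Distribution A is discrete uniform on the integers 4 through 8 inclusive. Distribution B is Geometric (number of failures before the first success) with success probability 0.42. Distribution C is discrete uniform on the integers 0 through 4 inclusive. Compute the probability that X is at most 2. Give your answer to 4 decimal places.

0.4683

Conditional on each component, P(X ≤ 2): A: 0; B: 0.804888; C: 0.6.
By total probability, P(X ≤ 2) = 0.333333·0 + 0.333333·0.804888 + 0.333333·0.6 = 0.468296.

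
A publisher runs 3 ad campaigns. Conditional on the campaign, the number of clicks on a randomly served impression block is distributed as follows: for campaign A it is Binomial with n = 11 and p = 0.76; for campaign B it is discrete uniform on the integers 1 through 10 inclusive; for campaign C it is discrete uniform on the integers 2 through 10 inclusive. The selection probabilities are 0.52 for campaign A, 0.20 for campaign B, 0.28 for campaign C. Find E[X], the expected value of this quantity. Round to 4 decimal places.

Component means — A: 8.36; B: 5.5; C: 6.
E[X] = 0.52·8.36 + 0.2·5.5 + 0.28·6 = 7.1272.

7.1272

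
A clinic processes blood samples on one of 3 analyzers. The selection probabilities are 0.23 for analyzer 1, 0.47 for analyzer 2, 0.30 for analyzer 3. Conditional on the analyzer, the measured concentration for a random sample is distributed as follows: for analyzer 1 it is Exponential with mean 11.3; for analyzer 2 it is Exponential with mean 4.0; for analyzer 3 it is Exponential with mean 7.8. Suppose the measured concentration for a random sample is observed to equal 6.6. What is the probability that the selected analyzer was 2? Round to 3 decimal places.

Likelihoods f(6.6 | ·): 1: 0.0493472; 2: 0.0480125; 3: 0.0550079.
Posterior ∝ prior × likelihood. Numerator for 2: 0.47·0.0480125 = 0.0225659.
Normalizing constant: 0.23·0.0493472 + 0.47·0.0480125 + 0.3·0.0550079 = 0.0504181.
P(2 | observation) = 0.0225659 / 0.0504181 = 0.447575.

0.448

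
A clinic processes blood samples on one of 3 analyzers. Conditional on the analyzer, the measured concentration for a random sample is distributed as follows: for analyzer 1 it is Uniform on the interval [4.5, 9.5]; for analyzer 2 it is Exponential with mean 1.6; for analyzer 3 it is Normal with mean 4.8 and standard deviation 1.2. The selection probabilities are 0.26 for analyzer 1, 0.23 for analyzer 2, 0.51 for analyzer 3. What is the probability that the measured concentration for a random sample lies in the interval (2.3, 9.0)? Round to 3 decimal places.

Conditional on each analyzer, P(2.3 < X < 9.0): 1: 0.9; 2: 0.233914; 3: 0.981157.
By total probability, P(2.3 < X < 9.0) = 0.26·0.9 + 0.23·0.233914 + 0.51·0.981157 = 0.78819.

0.788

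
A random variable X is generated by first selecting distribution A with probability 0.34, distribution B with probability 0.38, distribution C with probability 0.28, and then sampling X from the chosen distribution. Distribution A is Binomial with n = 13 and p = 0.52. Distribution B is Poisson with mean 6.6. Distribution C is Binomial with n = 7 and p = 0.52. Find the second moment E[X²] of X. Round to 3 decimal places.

For each component E[X²] = Var + (mean)², giving A: 48.9424; B: 50.16; C: 14.9968.
Overall E[X²] = 0.34·48.9424 + 0.38·50.16 + 0.28·14.9968 = 39.9003.

39.900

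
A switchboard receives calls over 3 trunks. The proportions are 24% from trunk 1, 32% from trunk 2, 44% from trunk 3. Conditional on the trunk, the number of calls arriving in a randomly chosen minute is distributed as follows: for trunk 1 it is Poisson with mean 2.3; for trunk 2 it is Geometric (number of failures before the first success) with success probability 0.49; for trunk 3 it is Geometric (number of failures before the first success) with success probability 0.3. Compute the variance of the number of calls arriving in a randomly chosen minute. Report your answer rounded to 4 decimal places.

5.0110

Per component, 1: μ=2.3, E[X²]=7.59; 2: μ=1.04082, E[X²]=3.20741; 3: μ=2.33333, E[X²]=13.2222.
E[X] = 0.24·2.3 + 0.32·1.04082 + 0.44·2.33333 = 1.91173.
E[X²] = 0.24·7.59 + 0.32·3.20741 + 0.44·13.2222 = 8.66575.
Var(X) = E[X²] − (E[X])² = 8.66575 − 3.6547 = 5.01105.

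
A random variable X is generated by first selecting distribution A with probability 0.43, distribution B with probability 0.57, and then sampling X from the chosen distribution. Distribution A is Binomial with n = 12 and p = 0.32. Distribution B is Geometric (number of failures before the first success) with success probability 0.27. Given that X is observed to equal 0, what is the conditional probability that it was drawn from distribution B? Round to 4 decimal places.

0.9734

Likelihoods P(X=0 | ·): A: 0.00977478; B: 0.27.
Posterior ∝ prior × likelihood. Numerator for B: 0.57·0.27 = 0.1539.
Normalizing constant: 0.43·0.00977478 + 0.57·0.27 = 0.158103.
P(B | observation) = 0.1539 / 0.158103 = 0.973415.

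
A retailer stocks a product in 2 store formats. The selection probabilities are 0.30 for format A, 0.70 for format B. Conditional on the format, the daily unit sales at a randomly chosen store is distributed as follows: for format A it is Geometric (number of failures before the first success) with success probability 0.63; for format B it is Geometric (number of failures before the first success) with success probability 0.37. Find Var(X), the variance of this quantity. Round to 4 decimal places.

Per component, A: μ=0.587302, E[X²]=1.27715; B: μ=1.7027, E[X²]=7.5011.
E[X] = 0.3·0.587302 + 0.7·1.7027 = 1.36808.
E[X²] = 0.3·1.27715 + 0.7·7.5011 = 5.63391.
Var(X) = E[X²] − (E[X])² = 5.63391 − 1.87165 = 3.76226.

3.7623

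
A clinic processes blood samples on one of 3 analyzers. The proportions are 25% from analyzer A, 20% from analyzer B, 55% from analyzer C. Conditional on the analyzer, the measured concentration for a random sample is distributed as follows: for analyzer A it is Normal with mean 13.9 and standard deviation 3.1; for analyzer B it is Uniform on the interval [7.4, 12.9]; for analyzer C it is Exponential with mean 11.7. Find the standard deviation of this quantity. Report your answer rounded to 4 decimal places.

Per component, A: μ=13.9, E[X²]=202.82; B: μ=10.15, E[X²]=105.543; C: μ=11.7, E[X²]=273.78.
E[X] = 0.25·13.9 + 0.2·10.15 + 0.55·11.7 = 11.94.
E[X²] = 0.25·202.82 + 0.2·105.543 + 0.55·273.78 = 222.393.
Var(X) = E[X²] − (E[X])² = 222.393 − 142.564 = 79.8291.
SD(X) = √79.8291 = 8.93471.

8.9347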